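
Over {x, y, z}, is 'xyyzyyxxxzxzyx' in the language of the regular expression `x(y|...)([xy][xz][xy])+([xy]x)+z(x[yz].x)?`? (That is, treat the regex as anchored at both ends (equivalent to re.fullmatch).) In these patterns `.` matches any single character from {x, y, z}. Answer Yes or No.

Yes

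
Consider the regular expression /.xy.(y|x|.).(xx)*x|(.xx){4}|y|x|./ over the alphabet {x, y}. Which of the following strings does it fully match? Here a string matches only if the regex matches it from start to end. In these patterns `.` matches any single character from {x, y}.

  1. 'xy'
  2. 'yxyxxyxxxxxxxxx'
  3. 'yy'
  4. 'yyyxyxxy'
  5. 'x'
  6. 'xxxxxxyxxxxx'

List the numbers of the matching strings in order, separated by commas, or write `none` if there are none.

1 → no match
2 → match
3 → no match
4 → no match
5 → match
6 → match

2, 5, 6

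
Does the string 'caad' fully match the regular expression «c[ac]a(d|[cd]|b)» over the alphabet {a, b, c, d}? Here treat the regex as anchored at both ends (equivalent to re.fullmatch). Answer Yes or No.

Yes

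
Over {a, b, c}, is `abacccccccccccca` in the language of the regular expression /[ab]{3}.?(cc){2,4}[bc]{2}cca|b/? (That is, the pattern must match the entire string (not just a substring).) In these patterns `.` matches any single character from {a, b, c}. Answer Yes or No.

Yes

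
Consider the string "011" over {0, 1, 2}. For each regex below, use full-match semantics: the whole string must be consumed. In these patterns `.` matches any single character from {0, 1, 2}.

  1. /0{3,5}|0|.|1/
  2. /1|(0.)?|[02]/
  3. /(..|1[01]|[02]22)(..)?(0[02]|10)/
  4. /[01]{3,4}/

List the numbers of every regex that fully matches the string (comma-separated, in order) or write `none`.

1 → no match
2 → no match
3 → no match
4 → match

4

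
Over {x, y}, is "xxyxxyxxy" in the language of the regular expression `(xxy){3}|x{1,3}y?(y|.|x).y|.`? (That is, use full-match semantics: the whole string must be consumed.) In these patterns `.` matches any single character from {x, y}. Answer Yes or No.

Yes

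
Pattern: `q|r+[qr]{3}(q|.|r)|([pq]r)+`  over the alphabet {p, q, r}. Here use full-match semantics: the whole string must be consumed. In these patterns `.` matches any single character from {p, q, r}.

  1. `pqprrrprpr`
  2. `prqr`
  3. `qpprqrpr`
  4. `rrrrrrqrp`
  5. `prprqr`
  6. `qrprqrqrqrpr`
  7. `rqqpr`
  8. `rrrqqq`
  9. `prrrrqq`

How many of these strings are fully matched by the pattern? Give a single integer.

1 → no match
2 → match
3 → no match
4 → match
5 → match
6 → match
7 → no match
8 → match
9 → no match
Total matched: 5

5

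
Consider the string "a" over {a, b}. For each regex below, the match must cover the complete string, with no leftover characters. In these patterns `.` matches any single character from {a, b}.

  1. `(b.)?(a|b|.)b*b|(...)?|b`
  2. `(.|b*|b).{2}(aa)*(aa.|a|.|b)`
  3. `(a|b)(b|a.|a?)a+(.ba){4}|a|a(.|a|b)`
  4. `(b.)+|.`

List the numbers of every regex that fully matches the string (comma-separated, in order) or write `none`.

3, 4

1 → no match
2 → no match
3 → match
4 → match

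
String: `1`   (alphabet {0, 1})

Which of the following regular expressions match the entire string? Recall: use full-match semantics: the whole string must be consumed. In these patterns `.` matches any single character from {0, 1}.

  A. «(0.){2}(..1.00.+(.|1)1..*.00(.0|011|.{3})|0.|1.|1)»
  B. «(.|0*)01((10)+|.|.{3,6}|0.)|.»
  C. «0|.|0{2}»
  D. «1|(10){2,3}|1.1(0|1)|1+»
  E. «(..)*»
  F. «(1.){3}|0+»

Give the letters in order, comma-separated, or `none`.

B, C, D

A → no match — must start with `0`
B → match
C → match
D → match
E → no match
F → no match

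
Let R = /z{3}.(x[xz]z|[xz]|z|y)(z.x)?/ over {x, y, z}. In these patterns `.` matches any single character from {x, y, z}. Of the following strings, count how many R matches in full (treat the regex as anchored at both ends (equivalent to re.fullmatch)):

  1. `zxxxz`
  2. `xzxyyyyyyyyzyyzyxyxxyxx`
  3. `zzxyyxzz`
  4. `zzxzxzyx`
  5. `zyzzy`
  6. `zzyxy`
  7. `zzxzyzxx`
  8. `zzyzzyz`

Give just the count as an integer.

0

1. `zxxxz` → no match
2 → no match — must start with `z`
3. `zzxyyxzz` → no match
4. `zzxzxzyx` → no match
5. `zyzzy` → no match
6. `zzyxy` → no match
7. `zzxzyzxx` → no match
8. `zzyzzyz` → no match
Total matched: 0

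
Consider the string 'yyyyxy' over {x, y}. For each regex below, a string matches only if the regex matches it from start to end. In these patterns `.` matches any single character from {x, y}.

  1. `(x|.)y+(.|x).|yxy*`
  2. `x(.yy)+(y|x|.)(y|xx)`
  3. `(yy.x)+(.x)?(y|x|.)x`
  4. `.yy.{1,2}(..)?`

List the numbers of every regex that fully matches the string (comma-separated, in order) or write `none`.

1 → match
2 → no match — must start with 'x'
3 → no match — must end with 'x'
4 → match

1, 4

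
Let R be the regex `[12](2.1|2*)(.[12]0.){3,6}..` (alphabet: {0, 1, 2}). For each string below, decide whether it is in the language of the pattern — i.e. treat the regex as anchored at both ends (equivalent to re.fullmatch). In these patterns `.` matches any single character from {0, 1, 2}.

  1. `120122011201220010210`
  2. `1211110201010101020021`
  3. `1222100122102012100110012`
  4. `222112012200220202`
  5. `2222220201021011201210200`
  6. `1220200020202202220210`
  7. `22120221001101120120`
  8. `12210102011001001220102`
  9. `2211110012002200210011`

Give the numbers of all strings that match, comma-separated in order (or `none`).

1 → no match
2 → match
3 → no match
4 → match
5 → no match
6 → no match
7 → match
8 → no match
9 → match

2, 4, 7, 9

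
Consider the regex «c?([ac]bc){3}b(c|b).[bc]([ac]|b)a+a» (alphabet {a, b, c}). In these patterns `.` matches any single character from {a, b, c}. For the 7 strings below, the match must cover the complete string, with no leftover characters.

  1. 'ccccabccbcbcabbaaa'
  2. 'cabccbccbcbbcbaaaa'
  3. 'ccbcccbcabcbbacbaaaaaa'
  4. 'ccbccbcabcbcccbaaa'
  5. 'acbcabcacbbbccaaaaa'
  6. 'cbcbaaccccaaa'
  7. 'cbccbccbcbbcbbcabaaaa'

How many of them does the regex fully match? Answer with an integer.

2

1 → no match
2 → match
3 → no match
4 → match
5 → no match
6 → no match
7 → no match
Total matched: 2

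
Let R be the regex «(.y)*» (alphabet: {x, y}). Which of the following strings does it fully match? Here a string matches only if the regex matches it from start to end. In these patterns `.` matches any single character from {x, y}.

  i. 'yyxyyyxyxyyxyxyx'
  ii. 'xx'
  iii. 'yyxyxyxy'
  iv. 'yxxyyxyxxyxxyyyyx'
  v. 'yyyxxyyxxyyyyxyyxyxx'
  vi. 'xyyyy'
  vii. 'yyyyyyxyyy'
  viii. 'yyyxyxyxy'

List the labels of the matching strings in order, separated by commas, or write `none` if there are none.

i → no match
ii. 'xx' → no match
iii. 'yyxyxyxy' → match
iv → no match
v → no match
vi. 'xyyyy' → no match
vii. 'yyyyyyxyyy' → match
viii. 'yyyxyxyxy' → no match

iii, vii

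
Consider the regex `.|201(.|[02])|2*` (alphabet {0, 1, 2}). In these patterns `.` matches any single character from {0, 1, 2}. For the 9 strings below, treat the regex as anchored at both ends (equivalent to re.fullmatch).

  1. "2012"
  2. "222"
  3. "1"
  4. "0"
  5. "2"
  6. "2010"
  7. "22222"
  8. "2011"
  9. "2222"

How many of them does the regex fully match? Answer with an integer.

9

1 → match
2 → match
3 → match
4 → match
5 → match
6 → match
7 → match
8 → match
9 → match
Total matched: 9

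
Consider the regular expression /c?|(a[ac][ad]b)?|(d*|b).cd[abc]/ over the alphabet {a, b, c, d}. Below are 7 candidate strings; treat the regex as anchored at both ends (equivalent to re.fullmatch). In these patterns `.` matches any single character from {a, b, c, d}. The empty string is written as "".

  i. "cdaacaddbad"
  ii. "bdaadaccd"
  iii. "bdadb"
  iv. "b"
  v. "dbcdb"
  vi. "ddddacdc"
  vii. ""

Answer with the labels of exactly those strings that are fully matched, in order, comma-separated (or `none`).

i. "cdaacaddbad" → no match
ii. "bdaadaccd" → no match
iii. "bdadb" → no match
iv. "b" → no match
v. "dbcdb" → match
vi. "ddddacdc" → match
vii. "" → match

v, vi, vii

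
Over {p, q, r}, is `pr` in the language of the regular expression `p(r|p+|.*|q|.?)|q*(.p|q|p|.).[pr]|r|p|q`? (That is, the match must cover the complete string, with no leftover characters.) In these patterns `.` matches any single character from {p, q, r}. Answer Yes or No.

Yes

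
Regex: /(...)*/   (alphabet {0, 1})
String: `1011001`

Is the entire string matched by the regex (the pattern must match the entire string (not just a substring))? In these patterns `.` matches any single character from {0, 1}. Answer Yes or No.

No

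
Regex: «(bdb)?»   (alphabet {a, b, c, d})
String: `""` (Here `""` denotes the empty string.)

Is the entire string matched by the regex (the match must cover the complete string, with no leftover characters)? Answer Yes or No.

Yes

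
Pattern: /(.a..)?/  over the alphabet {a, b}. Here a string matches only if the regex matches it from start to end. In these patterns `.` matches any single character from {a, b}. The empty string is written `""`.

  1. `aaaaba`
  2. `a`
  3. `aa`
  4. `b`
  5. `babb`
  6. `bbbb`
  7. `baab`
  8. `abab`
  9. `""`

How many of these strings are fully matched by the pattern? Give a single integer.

1 → no match
2 → no match
3 → no match
4 → no match
5 → match
6 → no match
7 → match
8 → no match
9 → match
Total matched: 3

3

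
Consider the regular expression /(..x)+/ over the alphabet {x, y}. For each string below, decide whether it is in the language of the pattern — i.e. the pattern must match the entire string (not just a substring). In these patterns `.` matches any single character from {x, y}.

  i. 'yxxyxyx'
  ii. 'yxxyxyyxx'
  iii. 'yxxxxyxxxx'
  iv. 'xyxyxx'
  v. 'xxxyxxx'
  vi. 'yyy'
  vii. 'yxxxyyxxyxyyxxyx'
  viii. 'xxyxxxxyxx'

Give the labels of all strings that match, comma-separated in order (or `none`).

iv

i → no match
ii → no match
iii → no match
iv → match
v → no match
vi → no match — must end with 'x'
vii → no match
viii → no match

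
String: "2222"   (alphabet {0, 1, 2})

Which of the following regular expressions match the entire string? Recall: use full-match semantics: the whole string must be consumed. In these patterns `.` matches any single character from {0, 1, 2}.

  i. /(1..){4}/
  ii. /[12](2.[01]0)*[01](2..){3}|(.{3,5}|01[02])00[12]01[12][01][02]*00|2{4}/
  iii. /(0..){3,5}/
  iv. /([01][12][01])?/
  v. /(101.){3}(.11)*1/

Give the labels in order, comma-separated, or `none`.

ii

i → no match — must start with "1"
ii → match
iii → no match — must start with "0"
iv → no match
v → no match — must start with "101"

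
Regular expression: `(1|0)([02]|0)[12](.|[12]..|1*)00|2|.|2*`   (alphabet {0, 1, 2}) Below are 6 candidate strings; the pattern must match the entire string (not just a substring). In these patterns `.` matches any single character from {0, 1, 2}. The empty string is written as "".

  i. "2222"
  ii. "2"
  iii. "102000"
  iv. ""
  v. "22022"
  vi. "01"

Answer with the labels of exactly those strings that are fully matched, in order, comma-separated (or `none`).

i, ii, iii, iv

i → match
ii → match
iii → match
iv → match
v → no match
vi → no match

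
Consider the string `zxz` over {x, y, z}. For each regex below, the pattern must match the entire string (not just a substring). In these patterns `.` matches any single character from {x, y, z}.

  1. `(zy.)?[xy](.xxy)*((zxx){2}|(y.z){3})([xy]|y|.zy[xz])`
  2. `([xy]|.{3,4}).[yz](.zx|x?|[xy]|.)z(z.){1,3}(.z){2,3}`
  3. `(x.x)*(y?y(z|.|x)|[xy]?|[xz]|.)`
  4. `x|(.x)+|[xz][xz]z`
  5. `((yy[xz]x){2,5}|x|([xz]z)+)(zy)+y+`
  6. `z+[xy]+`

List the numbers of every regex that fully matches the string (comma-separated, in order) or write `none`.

4

1 → no match
2 → no match
3 → no match
4 → match
5 → no match — must end with `y`
6 → no match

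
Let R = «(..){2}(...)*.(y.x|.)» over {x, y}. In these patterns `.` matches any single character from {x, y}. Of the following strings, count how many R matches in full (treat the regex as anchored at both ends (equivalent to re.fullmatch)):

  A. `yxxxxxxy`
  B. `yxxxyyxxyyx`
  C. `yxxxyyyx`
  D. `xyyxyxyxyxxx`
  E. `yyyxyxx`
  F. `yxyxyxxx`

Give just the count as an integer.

A → no match
B → match
C → match
D → match
E → no match
F → no match
Total matched: 3

3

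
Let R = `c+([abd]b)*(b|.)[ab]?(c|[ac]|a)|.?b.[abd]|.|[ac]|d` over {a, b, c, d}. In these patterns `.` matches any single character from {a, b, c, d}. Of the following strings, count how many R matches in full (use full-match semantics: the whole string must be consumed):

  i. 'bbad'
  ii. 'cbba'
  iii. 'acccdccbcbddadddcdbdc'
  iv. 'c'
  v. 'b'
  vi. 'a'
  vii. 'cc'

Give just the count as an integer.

5

i → match
ii → match
iii → no match
iv → match
v → match
vi → match
vii → no match
Total matched: 5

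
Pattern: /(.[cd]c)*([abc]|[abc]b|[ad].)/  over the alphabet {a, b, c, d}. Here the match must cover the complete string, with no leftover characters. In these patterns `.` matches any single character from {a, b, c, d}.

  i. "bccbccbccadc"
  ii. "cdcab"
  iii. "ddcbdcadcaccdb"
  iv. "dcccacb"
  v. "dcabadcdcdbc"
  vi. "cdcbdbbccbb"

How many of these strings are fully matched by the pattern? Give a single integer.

2

i → no match
ii → match
iii → match
iv → no match
v → no match
vi → no match
Total matched: 2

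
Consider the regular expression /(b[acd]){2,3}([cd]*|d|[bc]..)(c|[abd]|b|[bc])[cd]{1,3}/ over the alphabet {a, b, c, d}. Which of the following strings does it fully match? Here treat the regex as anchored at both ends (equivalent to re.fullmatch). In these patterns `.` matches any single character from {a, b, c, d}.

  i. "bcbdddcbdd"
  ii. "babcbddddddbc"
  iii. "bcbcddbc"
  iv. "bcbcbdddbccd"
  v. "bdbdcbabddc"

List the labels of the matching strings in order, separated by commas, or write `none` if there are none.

i. "bcbdddcbdd" → match
ii → match
iii. "bcbcddbc" → match
iv. "bcbcbdddbccd" → match
v. "bdbdcbabddc" → match

i, ii, iii, iv, v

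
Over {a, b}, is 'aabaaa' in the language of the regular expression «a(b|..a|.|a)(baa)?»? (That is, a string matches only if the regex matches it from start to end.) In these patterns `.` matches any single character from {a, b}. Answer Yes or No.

No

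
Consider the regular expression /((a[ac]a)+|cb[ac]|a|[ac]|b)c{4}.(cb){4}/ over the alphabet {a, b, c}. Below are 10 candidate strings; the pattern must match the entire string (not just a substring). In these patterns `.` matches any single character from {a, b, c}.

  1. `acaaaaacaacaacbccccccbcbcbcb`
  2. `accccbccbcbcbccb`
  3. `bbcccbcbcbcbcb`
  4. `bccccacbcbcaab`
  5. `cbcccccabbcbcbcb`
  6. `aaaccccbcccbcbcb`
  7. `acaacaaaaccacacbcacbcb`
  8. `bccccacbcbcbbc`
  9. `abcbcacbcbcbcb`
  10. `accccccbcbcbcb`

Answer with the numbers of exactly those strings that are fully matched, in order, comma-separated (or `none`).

1 → no match
2 → no match
3 → no match
4 → no match — must end with `cb`
5 → no match
6 → no match
7 → no match
8 → no match — must end with `cb`
9 → no match
10 → match

10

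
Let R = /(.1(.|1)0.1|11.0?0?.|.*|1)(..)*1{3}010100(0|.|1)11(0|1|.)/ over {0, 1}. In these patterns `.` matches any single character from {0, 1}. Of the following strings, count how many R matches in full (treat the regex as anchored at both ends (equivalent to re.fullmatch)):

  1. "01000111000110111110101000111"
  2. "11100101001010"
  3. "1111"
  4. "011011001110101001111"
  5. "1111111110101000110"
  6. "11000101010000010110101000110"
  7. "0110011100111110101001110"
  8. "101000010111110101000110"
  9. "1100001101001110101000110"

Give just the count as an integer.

1 → match
2 → no match
3 → no match
4 → match
5 → match
6 → no match
7 → match
8 → match
9 → match
Total matched: 6

6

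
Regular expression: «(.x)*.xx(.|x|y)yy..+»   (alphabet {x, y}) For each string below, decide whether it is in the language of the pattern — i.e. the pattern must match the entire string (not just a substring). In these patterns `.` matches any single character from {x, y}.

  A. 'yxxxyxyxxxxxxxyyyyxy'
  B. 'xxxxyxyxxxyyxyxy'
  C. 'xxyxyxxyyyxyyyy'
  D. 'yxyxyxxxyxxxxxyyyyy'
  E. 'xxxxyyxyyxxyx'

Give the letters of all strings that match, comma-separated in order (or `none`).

A → match
B → match
C → match
D → match
E → match

A, B, C, D, E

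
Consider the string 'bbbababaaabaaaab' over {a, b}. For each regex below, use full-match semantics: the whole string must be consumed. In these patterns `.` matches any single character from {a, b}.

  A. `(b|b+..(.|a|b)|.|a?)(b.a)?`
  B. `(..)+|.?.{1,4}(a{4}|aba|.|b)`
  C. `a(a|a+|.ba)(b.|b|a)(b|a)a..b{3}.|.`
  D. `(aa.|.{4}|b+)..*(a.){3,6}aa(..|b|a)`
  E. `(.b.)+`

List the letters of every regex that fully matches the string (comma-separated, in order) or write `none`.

B, D

A → no match
B → match
C → no match
D → match
E → no match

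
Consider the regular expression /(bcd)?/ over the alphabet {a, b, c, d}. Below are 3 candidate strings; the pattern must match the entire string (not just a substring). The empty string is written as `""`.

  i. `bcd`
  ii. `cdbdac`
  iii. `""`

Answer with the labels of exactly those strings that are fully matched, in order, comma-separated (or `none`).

i → match
ii → no match
iii → match

i, iii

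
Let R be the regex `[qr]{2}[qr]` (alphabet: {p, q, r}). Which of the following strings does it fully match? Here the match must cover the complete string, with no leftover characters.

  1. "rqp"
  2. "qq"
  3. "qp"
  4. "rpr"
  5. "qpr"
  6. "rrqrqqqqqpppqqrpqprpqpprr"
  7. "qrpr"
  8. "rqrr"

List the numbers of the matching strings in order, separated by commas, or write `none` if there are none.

none

1. "rqp" → no match
2. "qq" → no match
3. "qp" → no match
4. "rpr" → no match
5. "qpr" → no match
6 → no match
7. "qrpr" → no match
8. "rqrr" → no match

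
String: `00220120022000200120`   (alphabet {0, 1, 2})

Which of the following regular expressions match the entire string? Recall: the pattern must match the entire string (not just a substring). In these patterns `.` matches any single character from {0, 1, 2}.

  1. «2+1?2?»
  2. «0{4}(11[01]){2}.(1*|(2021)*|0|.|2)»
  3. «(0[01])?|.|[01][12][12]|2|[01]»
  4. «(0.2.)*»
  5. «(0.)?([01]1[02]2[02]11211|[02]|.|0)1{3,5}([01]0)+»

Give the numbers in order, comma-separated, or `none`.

4

1 → no match — must start with `2`
2 → no match
3 → no match
4 → match
5 → no match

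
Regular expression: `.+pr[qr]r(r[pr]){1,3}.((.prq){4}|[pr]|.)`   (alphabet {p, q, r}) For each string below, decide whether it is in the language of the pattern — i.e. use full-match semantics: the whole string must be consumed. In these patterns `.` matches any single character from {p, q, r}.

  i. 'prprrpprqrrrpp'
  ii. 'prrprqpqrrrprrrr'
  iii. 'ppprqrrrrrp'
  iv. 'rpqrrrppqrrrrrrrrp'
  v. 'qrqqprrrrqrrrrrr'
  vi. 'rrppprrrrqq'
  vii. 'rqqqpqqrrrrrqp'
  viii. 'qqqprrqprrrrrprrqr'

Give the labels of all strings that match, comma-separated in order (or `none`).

i

i → match
ii → no match
iii → no match
iv → no match
v → no match
vi → no match
vii → no match
viii → no match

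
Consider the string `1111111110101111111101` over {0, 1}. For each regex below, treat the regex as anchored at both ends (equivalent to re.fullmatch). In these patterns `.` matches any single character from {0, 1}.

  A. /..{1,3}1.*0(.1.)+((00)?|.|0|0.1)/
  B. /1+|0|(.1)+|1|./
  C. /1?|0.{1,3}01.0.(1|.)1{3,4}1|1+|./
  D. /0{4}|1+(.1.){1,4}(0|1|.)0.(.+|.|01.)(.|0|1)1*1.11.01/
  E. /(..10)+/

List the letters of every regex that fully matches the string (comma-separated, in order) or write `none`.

A, D

A → match
B → no match
C → no match
D → match
E → no match — must end with `10`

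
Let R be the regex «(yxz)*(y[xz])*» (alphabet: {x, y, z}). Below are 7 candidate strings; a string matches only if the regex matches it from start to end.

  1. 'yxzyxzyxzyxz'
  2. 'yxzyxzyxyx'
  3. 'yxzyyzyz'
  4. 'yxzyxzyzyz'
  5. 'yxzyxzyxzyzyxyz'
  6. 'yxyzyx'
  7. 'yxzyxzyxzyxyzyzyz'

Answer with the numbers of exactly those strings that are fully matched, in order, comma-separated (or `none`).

1, 2, 4, 5, 6, 7

1 → match
2 → match
3 → no match
4 → match
5 → match
6 → match
7 → match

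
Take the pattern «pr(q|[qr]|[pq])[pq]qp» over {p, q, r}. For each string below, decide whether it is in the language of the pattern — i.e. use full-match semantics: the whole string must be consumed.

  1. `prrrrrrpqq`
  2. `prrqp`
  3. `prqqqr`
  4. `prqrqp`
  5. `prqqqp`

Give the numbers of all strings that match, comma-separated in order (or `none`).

5

1 → no match — must end with `qp`
2 → no match
3 → no match — must end with `qp`
4 → no match
5 → match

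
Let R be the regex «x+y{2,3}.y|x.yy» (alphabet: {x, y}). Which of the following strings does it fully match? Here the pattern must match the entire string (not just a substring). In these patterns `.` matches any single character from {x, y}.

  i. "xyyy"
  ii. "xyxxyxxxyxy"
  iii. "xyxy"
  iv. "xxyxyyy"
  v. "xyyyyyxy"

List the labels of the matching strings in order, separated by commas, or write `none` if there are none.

i

i. "xyyy" → match
ii. "xyxxyxxxyxy" → no match
iii. "xyxy" → no match
iv. "xxyxyyy" → no match
v. "xyyyyyxy" → no match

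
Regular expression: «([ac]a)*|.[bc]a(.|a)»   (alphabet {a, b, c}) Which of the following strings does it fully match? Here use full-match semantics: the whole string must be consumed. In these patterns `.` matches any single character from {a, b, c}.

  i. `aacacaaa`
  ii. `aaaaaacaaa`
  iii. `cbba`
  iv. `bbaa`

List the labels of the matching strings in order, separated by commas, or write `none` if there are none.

i, ii, iv

i → match
ii → match
iii → no match
iv → match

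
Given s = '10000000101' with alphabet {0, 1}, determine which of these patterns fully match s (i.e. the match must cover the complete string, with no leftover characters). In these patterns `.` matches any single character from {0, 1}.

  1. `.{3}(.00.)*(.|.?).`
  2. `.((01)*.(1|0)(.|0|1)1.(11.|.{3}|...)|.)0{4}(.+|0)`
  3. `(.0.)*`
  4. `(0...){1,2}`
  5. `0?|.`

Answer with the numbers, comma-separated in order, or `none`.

2

1 → no match
2 → match
3 → no match
4 → no match — must start with '0'
5 → no match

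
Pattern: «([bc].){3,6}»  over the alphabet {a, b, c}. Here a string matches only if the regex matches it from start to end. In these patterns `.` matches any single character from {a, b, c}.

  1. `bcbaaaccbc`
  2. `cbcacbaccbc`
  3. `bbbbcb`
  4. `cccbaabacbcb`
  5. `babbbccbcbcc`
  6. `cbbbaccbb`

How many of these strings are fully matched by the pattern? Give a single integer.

1 → no match
2 → no match
3 → match
4 → no match
5 → match
6 → no match
Total matched: 2

2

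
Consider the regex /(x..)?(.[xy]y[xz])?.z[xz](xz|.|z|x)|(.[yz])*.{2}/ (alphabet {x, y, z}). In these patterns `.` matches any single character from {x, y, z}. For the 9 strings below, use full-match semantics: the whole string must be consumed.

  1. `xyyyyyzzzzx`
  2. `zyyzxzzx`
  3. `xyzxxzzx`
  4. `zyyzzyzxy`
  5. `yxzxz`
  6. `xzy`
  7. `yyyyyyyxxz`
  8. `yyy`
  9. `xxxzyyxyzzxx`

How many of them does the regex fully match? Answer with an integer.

2

1 → match
2 → match
3 → no match
4 → no match
5 → no match
6 → no match
7 → no match
8 → no match
9 → no match
Total matched: 2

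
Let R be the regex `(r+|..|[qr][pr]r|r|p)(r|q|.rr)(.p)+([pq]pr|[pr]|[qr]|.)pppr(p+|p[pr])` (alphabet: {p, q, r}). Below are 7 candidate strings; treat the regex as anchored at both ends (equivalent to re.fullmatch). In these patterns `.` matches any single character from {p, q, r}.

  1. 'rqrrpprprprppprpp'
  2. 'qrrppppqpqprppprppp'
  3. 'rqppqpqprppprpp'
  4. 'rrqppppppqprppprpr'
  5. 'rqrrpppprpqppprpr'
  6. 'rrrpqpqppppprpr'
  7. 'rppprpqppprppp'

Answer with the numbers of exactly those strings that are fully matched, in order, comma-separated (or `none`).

1 → match
2 → match
3 → match
4 → match
5 → match
6 → match
7 → no match

1, 2, 3, 4, 5, 6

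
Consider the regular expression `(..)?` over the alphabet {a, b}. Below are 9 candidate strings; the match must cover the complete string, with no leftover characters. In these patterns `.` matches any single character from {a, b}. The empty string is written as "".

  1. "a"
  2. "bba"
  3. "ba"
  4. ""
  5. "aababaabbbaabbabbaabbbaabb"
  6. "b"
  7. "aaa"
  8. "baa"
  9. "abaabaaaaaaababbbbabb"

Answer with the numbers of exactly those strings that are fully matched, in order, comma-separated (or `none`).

1 → no match
2 → no match
3 → match
4 → match
5 → no match
6 → no match
7 → no match
8 → no match
9 → no match

3, 4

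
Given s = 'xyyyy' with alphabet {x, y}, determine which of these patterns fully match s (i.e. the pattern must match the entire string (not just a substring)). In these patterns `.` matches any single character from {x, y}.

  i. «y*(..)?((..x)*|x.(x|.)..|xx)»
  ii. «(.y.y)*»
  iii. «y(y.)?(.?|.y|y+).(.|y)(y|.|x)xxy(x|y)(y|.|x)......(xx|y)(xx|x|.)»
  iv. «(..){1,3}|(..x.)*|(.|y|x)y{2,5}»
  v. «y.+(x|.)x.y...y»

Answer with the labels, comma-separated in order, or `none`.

i, iv

i → match
ii → no match
iii → no match — must start with 'y'
iv → match
v → no match — must start with 'y'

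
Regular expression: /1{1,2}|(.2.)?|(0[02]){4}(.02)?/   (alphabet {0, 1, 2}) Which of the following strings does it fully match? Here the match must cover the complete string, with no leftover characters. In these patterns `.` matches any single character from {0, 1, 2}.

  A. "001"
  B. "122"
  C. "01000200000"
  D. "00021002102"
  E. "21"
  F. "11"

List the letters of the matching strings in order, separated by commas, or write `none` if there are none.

A → no match
B → match
C → no match
D → no match
E → no match
F → match

B, F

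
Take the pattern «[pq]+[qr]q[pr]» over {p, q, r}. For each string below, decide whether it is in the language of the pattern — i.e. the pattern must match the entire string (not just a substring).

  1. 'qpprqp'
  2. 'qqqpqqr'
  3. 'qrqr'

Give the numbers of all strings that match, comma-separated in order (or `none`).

1, 2, 3

1 → match
2 → match
3 → match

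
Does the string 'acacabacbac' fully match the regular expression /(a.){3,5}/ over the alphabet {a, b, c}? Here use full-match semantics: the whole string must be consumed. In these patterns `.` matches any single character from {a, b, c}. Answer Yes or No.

No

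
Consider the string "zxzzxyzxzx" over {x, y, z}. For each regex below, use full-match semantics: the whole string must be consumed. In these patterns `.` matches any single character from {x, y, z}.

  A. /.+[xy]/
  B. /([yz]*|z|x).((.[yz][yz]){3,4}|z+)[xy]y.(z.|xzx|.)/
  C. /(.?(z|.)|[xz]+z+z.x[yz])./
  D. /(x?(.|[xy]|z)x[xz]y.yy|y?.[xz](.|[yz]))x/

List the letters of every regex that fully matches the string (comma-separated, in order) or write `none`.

A → match
B → match
C → no match
D → no match

A, B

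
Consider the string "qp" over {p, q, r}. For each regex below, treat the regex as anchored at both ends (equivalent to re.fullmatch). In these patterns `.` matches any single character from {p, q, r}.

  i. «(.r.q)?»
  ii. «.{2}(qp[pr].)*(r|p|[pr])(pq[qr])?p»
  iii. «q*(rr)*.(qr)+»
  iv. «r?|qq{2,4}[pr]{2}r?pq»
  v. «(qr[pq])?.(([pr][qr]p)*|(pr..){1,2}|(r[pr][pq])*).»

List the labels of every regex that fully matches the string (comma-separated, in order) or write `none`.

i → no match
ii → no match
iii → no match — must end with "qr"
iv → no match
v → match

v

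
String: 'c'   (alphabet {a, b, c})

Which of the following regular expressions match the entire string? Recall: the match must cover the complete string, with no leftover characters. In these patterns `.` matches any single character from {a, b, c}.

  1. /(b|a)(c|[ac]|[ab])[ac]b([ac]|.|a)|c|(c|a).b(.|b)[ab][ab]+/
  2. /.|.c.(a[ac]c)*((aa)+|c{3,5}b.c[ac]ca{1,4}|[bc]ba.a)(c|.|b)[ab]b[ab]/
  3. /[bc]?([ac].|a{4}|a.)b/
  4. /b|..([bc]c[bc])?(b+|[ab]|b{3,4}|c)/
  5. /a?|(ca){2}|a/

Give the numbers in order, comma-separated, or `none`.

1 → match
2 → match
3 → no match — must end with 'b'
4 → no match
5 → no match

1, 2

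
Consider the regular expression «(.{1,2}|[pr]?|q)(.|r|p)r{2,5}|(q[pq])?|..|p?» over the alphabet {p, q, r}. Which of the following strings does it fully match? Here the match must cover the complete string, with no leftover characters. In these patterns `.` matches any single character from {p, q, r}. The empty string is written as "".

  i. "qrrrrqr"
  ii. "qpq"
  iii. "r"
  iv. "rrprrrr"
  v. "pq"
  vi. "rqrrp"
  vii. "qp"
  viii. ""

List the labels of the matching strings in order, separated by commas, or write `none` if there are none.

iv, v, vii, viii

i → no match
ii → no match
iii → no match
iv → match
v → match
vi → no match
vii → match
viii → match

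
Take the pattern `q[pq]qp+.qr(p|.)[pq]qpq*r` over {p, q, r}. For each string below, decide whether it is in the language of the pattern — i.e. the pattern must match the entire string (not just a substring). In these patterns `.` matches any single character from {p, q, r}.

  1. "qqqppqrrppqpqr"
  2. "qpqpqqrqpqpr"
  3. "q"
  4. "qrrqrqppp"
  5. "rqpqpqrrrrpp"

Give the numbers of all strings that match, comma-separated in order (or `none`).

2

1 → no match
2 → match
3 → no match — must end with "r"
4 → no match — must end with "r"
5 → no match — must start with "q"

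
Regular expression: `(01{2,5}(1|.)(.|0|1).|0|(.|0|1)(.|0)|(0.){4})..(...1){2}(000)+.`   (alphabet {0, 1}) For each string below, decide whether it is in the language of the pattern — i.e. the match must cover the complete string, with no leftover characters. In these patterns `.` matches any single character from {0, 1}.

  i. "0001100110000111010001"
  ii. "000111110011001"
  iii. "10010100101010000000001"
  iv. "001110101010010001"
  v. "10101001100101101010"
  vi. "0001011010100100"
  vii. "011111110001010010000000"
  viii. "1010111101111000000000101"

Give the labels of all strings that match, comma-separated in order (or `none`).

none

i → no match
ii → no match
iii → no match
iv → no match
v → no match
vi → no match
vii → no match
viii → no match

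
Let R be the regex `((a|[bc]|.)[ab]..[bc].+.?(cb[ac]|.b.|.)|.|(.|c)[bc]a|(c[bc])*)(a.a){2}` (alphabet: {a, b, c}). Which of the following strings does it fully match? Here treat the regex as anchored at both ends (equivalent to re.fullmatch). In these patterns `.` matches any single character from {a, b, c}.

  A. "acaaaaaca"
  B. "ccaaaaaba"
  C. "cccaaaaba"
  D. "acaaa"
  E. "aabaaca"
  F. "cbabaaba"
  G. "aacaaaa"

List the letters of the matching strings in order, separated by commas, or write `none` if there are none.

A, B, E, F, G

A. "acaaaaaca" → match
B. "ccaaaaaba" → match
C. "cccaaaaba" → no match
D. "acaaa" → no match
E. "aabaaca" → match
F. "cbabaaba" → match
G. "aacaaaa" → match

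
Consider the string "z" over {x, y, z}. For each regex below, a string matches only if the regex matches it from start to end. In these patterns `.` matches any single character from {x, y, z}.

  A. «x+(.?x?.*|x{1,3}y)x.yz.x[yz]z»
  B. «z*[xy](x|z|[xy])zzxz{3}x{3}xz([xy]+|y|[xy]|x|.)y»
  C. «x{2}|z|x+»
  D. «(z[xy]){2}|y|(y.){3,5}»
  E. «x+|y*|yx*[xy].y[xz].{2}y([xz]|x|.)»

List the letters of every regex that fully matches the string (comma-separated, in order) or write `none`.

C

A → no match — must start with "x"
B → no match — must end with "y"
C → match
D → no match
E → no match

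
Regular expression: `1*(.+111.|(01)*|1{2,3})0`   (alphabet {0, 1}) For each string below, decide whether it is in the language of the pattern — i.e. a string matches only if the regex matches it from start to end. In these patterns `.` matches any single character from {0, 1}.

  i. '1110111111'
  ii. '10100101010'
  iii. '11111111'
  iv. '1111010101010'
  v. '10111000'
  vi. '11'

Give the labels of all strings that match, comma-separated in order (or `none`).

iv

i → no match — must end with '0'
ii → no match
iii → no match — must end with '0'
iv → match
v → no match
vi → no match — must end with '0'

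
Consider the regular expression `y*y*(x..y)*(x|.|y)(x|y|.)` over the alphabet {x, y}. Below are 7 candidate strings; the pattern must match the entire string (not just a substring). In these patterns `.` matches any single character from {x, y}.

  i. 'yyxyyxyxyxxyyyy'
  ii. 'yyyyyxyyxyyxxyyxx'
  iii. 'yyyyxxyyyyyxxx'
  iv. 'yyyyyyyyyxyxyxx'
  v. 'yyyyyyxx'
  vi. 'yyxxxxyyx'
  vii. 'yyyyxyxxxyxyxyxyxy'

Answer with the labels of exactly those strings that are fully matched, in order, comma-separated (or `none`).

iv, v

i → no match
ii → no match
iii → no match
iv → match
v → match
vi → no match
vii → no match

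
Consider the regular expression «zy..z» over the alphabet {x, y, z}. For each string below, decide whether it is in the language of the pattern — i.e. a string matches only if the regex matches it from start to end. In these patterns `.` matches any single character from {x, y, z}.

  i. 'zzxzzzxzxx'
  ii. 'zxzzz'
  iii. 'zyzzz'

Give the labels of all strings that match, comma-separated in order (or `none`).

i. 'zzxzzzxzxx' → no match — must start with 'zy'
ii. 'zxzzz' → no match — must start with 'zy'
iii. 'zyzzz' → match

iii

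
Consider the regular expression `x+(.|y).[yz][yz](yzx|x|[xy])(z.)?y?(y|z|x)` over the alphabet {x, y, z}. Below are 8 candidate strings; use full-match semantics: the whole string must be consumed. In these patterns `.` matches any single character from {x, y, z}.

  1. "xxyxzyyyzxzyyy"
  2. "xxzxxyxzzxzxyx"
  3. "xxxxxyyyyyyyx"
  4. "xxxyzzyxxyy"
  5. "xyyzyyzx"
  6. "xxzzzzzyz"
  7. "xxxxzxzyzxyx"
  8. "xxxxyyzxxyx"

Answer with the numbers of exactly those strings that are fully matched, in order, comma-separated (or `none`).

1 → no match
2 → no match
3 → no match
4 → no match
5 → no match
6 → no match
7 → no match
8 → no match

none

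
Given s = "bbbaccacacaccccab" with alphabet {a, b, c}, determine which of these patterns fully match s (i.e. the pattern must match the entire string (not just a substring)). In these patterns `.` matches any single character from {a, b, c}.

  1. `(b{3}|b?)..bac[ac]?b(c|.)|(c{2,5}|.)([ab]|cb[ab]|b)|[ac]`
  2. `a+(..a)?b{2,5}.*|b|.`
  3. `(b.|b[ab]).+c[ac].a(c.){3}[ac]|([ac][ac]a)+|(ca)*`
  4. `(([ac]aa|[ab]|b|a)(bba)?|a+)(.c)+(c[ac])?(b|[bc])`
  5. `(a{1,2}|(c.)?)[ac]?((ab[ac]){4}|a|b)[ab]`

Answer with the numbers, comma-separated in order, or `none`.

4

1 → no match
2 → no match
3 → no match
4 → match
5 → no match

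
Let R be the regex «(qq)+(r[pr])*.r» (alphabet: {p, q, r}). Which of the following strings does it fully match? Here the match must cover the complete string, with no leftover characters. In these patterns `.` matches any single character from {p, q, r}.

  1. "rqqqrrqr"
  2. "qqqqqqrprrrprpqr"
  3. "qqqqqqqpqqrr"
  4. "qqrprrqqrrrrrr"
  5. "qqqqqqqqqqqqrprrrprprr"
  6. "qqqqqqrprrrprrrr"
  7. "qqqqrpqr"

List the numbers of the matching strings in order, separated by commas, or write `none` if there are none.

2, 5, 6, 7

1 → no match — must start with "qq"
2 → match
3 → no match
4 → no match
5 → match
6 → match
7 → match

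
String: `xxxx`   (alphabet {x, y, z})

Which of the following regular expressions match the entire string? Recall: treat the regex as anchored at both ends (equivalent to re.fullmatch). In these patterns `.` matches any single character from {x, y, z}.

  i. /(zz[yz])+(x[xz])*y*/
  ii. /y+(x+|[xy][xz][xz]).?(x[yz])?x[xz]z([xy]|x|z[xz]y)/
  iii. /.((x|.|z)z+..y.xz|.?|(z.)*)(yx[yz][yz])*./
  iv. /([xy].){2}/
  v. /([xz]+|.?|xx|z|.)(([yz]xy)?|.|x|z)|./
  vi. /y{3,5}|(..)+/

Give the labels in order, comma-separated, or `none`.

iv, v, vi

i → no match — must start with `zz`
ii → no match — must start with `y`
iii → no match
iv → match
v → match
vi → match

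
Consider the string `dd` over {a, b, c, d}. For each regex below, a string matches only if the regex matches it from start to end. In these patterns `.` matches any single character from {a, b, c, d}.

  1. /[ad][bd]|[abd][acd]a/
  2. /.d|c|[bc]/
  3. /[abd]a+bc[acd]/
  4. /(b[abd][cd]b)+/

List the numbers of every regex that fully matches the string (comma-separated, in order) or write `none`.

1 → match
2 → match
3 → no match
4 → no match — must start with `b`

1, 2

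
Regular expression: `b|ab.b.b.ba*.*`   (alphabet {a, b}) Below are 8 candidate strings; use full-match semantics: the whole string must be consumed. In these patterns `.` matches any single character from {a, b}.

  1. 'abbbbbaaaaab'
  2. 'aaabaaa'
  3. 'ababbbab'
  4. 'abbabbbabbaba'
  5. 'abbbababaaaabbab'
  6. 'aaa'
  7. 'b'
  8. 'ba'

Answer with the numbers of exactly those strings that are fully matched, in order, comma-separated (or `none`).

1 → no match
2 → no match
3 → match
4 → no match
5 → match
6 → no match
7 → match
8 → no match

3, 5, 7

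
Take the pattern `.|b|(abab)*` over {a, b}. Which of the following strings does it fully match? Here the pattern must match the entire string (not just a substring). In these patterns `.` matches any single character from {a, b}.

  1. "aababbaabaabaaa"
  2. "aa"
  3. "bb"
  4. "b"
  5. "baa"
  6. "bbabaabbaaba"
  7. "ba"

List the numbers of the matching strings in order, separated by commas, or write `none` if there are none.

1 → no match
2. "aa" → no match
3. "bb" → no match
4. "b" → match
5. "baa" → no match
6. "bbabaabbaaba" → no match
7. "ba" → no match

4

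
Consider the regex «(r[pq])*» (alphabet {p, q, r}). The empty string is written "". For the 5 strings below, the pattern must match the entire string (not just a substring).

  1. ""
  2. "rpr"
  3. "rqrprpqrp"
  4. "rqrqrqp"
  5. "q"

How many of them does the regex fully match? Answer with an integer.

1 → match
2 → no match
3 → no match
4 → no match
5 → no match
Total matched: 1

1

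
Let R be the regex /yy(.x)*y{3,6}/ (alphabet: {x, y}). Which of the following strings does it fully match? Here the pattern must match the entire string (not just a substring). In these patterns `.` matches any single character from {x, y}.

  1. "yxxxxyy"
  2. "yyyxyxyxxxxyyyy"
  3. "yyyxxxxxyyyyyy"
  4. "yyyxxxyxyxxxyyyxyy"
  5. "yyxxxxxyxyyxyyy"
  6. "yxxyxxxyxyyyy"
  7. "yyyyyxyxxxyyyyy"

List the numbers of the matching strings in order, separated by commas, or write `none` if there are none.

1 → no match — must start with "yy"
2 → no match
3 → match
4 → no match
5 → no match
6 → no match — must start with "yy"
7 → no match

3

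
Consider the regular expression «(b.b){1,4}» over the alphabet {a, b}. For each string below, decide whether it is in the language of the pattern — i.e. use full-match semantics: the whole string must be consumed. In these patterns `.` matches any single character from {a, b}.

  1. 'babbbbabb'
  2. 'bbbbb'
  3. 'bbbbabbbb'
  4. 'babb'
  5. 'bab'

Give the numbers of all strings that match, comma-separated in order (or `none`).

3, 5

1 → no match
2 → no match
3 → match
4 → no match
5 → match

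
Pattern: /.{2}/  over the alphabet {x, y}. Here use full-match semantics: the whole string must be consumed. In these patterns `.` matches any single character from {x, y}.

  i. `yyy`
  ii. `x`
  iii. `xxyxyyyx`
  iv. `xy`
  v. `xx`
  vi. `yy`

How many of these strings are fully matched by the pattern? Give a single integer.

3

i → no match
ii → no match
iii → no match
iv → match
v → match
vi → match
Total matched: 3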